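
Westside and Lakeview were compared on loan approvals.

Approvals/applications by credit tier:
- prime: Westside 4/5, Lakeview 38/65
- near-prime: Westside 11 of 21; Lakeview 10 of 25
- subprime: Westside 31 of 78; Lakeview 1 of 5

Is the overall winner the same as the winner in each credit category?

No

Prime: Westside 4/5 = 80.0%, Lakeview 38/65 = 58.5% → Westside
Near-prime: Westside 11/21 = 52.4%, Lakeview 10/25 = 40.0% → Westside
Subprime: Westside 31/78 = 39.7%, Lakeview 1/5 = 20.0% → Westside
Overall: Westside 46/104 = 44.2%, Lakeview 49/95 = 51.6% → Lakeview
Westside wins each credit group but Lakeview wins overall — the comparison reverses. Westside's applications skew toward subprime, which has a lower base rate.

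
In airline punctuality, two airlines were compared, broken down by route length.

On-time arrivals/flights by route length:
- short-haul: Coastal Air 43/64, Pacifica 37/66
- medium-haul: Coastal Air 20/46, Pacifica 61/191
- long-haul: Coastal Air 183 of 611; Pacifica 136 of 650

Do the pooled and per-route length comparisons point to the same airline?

Short-haul: Coastal Air 43/64 = 67.2%, Pacifica 37/66 = 56.1% → Coastal Air
Medium-haul: Coastal Air 20/46 = 43.5%, Pacifica 61/191 = 31.9% → Coastal Air
Long-haul: Coastal Air 183/611 = 30.0%, Pacifica 136/650 = 20.9% → Coastal Air
Overall: Coastal Air 246/721 = 34.1%, Pacifica 234/907 = 25.8% → Coastal Air
Coastal Air wins overall and in every route group — no reversal.

Yes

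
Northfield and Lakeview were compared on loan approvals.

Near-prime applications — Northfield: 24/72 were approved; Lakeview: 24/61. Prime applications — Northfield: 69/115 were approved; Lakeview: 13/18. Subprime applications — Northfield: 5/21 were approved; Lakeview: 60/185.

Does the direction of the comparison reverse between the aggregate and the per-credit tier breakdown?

Yes

Near-prime: Northfield 24/72 = 33.3%, Lakeview 24/61 = 39.3% → Lakeview
Prime: Northfield 69/115 = 60.0%, Lakeview 13/18 = 72.2% → Lakeview
Subprime: Northfield 5/21 = 23.8%, Lakeview 60/185 = 32.4% → Lakeview
Overall: Northfield 98/208 = 47.1%, Lakeview 97/264 = 36.7% → Northfield
Lakeview wins each credit group but Northfield wins overall — the comparison reverses. Lakeview's applications skew toward subprime, which has a lower base rate.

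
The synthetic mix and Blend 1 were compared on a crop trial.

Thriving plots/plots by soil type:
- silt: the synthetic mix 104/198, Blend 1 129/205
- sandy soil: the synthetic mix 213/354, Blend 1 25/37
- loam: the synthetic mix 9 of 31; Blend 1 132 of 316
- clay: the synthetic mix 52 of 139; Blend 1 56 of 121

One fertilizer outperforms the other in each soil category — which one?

Silt: the synthetic mix 104/198 = 52.5%, Blend 1 129/205 = 62.9% → Blend 1
Sandy soil: the synthetic mix 213/354 = 60.2%, Blend 1 25/37 = 67.6% → Blend 1
Loam: the synthetic mix 9/31 = 29.0%, Blend 1 132/316 = 41.8% → Blend 1
Clay: the synthetic mix 52/139 = 37.4%, Blend 1 56/121 = 46.3% → Blend 1
Blend 1 has the higher rate in all 4 groups.

Blend 1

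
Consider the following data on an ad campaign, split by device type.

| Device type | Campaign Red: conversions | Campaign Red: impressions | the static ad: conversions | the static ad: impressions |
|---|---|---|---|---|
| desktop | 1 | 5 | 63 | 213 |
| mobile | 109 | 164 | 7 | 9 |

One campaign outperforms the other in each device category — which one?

Desktop: Campaign Red 1/5 = 20.0%, the static ad 63/213 = 29.6% → the static ad
Mobile: Campaign Red 109/164 = 66.5%, the static ad 7/9 = 77.8% → the static ad
The static ad has the higher rate in both groups.

the static ad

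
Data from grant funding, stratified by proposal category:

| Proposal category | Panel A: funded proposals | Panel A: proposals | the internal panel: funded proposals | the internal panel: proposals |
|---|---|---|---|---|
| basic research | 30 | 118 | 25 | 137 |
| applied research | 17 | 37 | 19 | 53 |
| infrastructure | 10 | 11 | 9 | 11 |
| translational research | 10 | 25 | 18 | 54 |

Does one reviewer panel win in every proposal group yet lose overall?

No

Basic research: Panel A 30/118 = 25.4%, the internal panel 25/137 = 18.2% → Panel A
Applied research: Panel A 17/37 = 45.9%, the internal panel 19/53 = 35.8% → Panel A
Infrastructure: Panel A 10/11 = 90.9%, the internal panel 9/11 = 81.8% → Panel A
Translational research: Panel A 10/25 = 40.0%, the internal panel 18/54 = 33.3% → Panel A
Overall: Panel A 67/191 = 35.1%, the internal panel 71/255 = 27.8% → Panel A
Panel A wins overall and in every proposal group — no reversal.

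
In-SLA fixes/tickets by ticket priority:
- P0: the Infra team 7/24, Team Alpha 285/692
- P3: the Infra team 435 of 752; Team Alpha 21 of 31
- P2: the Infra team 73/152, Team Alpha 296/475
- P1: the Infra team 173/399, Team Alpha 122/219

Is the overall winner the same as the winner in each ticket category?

No

P0: the Infra team 7/24 = 29.2%, Team Alpha 285/692 = 41.2% → Team Alpha
P3: the Infra team 435/752 = 57.8%, Team Alpha 21/31 = 67.7% → Team Alpha
P2: the Infra team 73/152 = 48.0%, Team Alpha 296/475 = 62.3% → Team Alpha
P1: the Infra team 173/399 = 43.4%, Team Alpha 122/219 = 55.7% → Team Alpha
Overall: the Infra team 688/1327 = 51.8%, Team Alpha 724/1417 = 51.1% → the Infra team
Team Alpha wins each ticket group but the Infra team wins overall — the comparison reverses. Team Alpha's tickets skew toward P0, which has a lower base rate.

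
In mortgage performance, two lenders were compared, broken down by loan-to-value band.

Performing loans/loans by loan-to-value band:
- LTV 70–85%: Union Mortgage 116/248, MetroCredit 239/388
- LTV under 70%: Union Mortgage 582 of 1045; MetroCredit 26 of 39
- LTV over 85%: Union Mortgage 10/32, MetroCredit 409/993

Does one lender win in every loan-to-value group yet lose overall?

LTV 70–85%: Union Mortgage 116/248 = 46.8%, MetroCredit 239/388 = 61.6% → MetroCredit
LTV under 70%: Union Mortgage 582/1045 = 55.7%, MetroCredit 26/39 = 66.7% → MetroCredit
LTV over 85%: Union Mortgage 10/32 = 31.2%, MetroCredit 409/993 = 41.2% → MetroCredit
Overall: Union Mortgage 708/1325 = 53.4%, MetroCredit 674/1420 = 47.5% → Union Mortgage
MetroCredit wins each loan-to-value group but Union Mortgage wins overall — the comparison reverses. MetroCredit's loans skew toward LTV over 85%, which has a lower base rate.

Yes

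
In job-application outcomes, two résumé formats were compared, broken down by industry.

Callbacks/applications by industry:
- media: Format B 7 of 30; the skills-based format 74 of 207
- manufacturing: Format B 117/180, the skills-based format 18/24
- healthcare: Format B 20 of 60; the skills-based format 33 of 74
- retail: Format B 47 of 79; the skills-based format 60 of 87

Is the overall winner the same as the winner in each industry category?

No

Media: Format B 7/30 = 23.3%, the skills-based format 74/207 = 35.7% → the skills-based format
Manufacturing: Format B 117/180 = 65.0%, the skills-based format 18/24 = 75.0% → the skills-based format
Healthcare: Format B 20/60 = 33.3%, the skills-based format 33/74 = 44.6% → the skills-based format
Retail: Format B 47/79 = 59.5%, the skills-based format 60/87 = 69.0% → the skills-based format
Overall: Format B 191/349 = 54.7%, the skills-based format 185/392 = 47.2% → Format B
The skills-based format wins each industry group but Format B wins overall — the comparison reverses. The skills-based format's applications skew toward media, which has a lower base rate.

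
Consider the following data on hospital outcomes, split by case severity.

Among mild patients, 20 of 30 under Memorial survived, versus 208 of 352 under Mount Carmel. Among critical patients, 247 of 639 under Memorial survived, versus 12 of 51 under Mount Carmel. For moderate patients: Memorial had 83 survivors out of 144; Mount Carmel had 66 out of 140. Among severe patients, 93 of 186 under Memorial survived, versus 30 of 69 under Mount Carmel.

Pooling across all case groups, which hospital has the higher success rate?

Mild: Memorial 20/30 = 66.7%, Mount Carmel 208/352 = 59.1% → Memorial
Critical: Memorial 247/639 = 38.7%, Mount Carmel 12/51 = 23.5% → Memorial
Moderate: Memorial 83/144 = 57.6%, Mount Carmel 66/140 = 47.1% → Memorial
Severe: Memorial 93/186 = 50.0%, Mount Carmel 30/69 = 43.5% → Memorial
Overall: Memorial 443/999 = 44.3%, Mount Carmel 316/612 = 51.6% → Mount Carmel
(Memorial wins every case group but Mount Carmel wins overall — Memorial's patients skew toward the low-rate critical group.)

Mount Carmel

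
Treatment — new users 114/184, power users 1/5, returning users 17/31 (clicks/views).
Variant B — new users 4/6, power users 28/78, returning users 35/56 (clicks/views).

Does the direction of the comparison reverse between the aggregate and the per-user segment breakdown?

New users: Treatment 114/184 = 62.0%, Variant B 4/6 = 66.7% → Variant B
Power users: Treatment 1/5 = 20.0%, Variant B 28/78 = 35.9% → Variant B
Returning users: Treatment 17/31 = 54.8%, Variant B 35/56 = 62.5% → Variant B
Overall: Treatment 132/220 = 60.0%, Variant B 67/140 = 47.9% → Treatment
Variant B wins each user group but Treatment wins overall — the comparison reverses. Variant B's views skew toward power users, which has a lower base rate.

Yes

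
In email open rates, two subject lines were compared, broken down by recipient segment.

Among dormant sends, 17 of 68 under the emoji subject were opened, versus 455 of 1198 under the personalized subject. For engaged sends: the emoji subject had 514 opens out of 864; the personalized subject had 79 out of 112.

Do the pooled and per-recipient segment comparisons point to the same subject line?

Dormant: the emoji subject 17/68 = 25.0%, the personalized subject 455/1198 = 38.0% → the personalized subject
Engaged: the emoji subject 514/864 = 59.5%, the personalized subject 79/112 = 70.5% → the personalized subject
Overall: the emoji subject 531/932 = 57.0%, the personalized subject 534/1310 = 40.8% → the emoji subject
The personalized subject wins each recipient group but the emoji subject wins overall — the comparison reverses. The personalized subject's sends skew toward dormant, which has a lower base rate.

No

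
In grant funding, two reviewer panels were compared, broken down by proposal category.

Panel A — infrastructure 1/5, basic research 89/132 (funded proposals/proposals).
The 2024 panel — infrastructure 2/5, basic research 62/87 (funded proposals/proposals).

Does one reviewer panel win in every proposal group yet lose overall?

Infrastructure: Panel A 1/5 = 20.0%, the 2024 panel 2/5 = 40.0% → the 2024 panel
Basic research: Panel A 89/132 = 67.4%, the 2024 panel 62/87 = 71.3% → the 2024 panel
Overall: Panel A 90/137 = 65.7%, the 2024 panel 64/92 = 69.6% → the 2024 panel
The 2024 panel wins overall and in every proposal group — no reversal.

No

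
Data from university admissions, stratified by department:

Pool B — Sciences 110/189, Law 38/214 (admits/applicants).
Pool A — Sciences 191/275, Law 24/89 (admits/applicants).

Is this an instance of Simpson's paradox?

Sciences: Pool B 110/189 = 58.2%, Pool A 191/275 = 69.5% → Pool A
Law: Pool B 38/214 = 17.8%, Pool A 24/89 = 27.0% → Pool A
Overall: Pool B 148/403 = 36.7%, Pool A 215/364 = 59.1% → Pool A
Pool A wins overall and in every department group — no reversal.

No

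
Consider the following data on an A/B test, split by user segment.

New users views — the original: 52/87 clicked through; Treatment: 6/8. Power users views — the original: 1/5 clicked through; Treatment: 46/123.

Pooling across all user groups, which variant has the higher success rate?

the original

New users: the original 52/87 = 59.8%, Treatment 6/8 = 75.0% → Treatment
Power users: the original 1/5 = 20.0%, Treatment 46/123 = 37.4% → Treatment
Overall: the original 53/92 = 57.6%, Treatment 52/131 = 39.7% → the original
(Treatment wins every user group but the original wins overall — Treatment's views skew toward the low-rate power users group.)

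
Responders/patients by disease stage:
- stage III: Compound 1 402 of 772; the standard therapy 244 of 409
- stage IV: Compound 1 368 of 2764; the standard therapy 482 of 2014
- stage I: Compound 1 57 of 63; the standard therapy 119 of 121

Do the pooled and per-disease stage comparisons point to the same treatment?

Yes

Stage III: Compound 1 402/772 = 52.1%, the standard therapy 244/409 = 59.7% → the standard therapy
Stage IV: Compound 1 368/2764 = 13.3%, the standard therapy 482/2014 = 23.9% → the standard therapy
Stage I: Compound 1 57/63 = 90.5%, the standard therapy 119/121 = 98.3% → the standard therapy
Overall: Compound 1 827/3599 = 23.0%, the standard therapy 845/2544 = 33.2% → the standard therapy
The standard therapy wins overall and in every disease group — no reversal.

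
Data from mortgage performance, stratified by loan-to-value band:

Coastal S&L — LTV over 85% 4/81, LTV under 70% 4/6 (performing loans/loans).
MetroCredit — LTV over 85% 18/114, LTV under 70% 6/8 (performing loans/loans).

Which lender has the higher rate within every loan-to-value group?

LTV over 85%: Coastal S&L 4/81 = 4.9%, MetroCredit 18/114 = 15.8% → MetroCredit
LTV under 70%: Coastal S&L 4/6 = 66.7%, MetroCredit 6/8 = 75.0% → MetroCredit
MetroCredit has the higher rate in both groups.

MetroCredit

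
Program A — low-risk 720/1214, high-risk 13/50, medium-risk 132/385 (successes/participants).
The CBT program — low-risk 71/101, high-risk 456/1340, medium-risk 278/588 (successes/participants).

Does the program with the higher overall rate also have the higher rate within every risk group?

Low-risk: Program A 720/1214 = 59.3%, the CBT program 71/101 = 70.3% → the CBT program
High-risk: Program A 13/50 = 26.0%, the CBT program 456/1340 = 34.0% → the CBT program
Medium-risk: Program A 132/385 = 34.3%, the CBT program 278/588 = 47.3% → the CBT program
Overall: Program A 865/1649 = 52.5%, the CBT program 805/2029 = 39.7% → Program A
The CBT program wins each risk group but Program A wins overall — the comparison reverses. The CBT program's participants skew toward high-risk, which has a lower base rate.

No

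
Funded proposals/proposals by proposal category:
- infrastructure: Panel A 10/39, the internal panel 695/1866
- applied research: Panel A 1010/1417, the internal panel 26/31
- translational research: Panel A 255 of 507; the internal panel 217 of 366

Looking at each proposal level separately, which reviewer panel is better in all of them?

the internal panel

Infrastructure: Panel A 10/39 = 25.6%, the internal panel 695/1866 = 37.2% → the internal panel
Applied research: Panel A 1010/1417 = 71.3%, the internal panel 26/31 = 83.9% → the internal panel
Translational research: Panel A 255/507 = 50.3%, the internal panel 217/366 = 59.3% → the internal panel
The internal panel has the higher rate in all 3 groups.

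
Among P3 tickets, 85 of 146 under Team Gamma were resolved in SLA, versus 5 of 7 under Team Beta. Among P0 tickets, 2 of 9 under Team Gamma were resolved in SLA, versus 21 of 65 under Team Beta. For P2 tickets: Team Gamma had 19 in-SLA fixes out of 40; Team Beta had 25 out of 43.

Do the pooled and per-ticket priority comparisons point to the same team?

No

P3: Team Gamma 85/146 = 58.2%, Team Beta 5/7 = 71.4% → Team Beta
P0: Team Gamma 2/9 = 22.2%, Team Beta 21/65 = 32.3% → Team Beta
P2: Team Gamma 19/40 = 47.5%, Team Beta 25/43 = 58.1% → Team Beta
Overall: Team Gamma 106/195 = 54.4%, Team Beta 51/115 = 44.3% → Team Gamma
Team Beta wins each ticket group but Team Gamma wins overall — the comparison reverses. Team Beta's tickets skew toward P0, which has a lower base rate.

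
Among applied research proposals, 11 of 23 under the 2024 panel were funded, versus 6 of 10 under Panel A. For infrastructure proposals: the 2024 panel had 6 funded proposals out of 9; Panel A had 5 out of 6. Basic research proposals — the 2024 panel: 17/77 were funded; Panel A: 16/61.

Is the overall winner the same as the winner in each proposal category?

Applied research: the 2024 panel 11/23 = 47.8%, Panel A 6/10 = 60.0% → Panel A
Infrastructure: the 2024 panel 6/9 = 66.7%, Panel A 5/6 = 83.3% → Panel A
Basic research: the 2024 panel 17/77 = 22.1%, Panel A 16/61 = 26.2% → Panel A
Overall: the 2024 panel 34/109 = 31.2%, Panel A 27/77 = 35.1% → Panel A
Panel A wins overall and in every proposal group — no reversal.

Yes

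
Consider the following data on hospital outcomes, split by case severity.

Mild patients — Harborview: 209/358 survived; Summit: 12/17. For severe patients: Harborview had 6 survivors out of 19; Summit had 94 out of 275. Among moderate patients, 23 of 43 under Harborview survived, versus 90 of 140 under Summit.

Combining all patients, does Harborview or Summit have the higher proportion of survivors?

Mild: Harborview 209/358 = 58.4%, Summit 12/17 = 70.6% → Summit
Severe: Harborview 6/19 = 31.6%, Summit 94/275 = 34.2% → Summit
Moderate: Harborview 23/43 = 53.5%, Summit 90/140 = 64.3% → Summit
Overall: Harborview 238/420 = 56.7%, Summit 196/432 = 45.4% → Harborview
(Summit wins every case group but Harborview wins overall — Summit's patients skew toward the low-rate severe group.)

Harborview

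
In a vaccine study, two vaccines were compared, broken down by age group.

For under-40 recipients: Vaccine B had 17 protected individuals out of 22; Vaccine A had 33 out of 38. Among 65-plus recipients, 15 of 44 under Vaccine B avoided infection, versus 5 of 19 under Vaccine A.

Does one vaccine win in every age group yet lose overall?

Under-40: Vaccine B 17/22 = 77.3%, Vaccine A 33/38 = 86.8% → Vaccine A
65-plus: Vaccine B 15/44 = 34.1%, Vaccine A 5/19 = 26.3% → Vaccine B
Overall: Vaccine B 32/66 = 48.5%, Vaccine A 38/57 = 66.7% → Vaccine A
Neither sweeps: Vaccine B wins 1 of 2 groups, Vaccine A wins 1. Vaccine A wins overall but not every group — no Simpson reversal.

No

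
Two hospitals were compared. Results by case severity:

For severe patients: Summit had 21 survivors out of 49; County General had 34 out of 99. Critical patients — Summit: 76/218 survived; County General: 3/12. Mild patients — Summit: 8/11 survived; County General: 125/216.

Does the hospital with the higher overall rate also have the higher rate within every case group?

Severe: Summit 21/49 = 42.9%, County General 34/99 = 34.3% → Summit
Critical: Summit 76/218 = 34.9%, County General 3/12 = 25.0% → Summit
Mild: Summit 8/11 = 72.7%, County General 125/216 = 57.9% → Summit
Overall: Summit 105/278 = 37.8%, County General 162/327 = 49.5% → County General
Summit wins each case group but County General wins overall — the comparison reverses. Summit's patients skew toward critical, which has a lower base rate.

No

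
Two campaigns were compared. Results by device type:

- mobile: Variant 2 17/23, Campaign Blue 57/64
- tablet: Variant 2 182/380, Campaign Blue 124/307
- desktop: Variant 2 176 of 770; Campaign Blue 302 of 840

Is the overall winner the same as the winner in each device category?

Mobile: Variant 2 17/23 = 73.9%, Campaign Blue 57/64 = 89.1% → Campaign Blue
Tablet: Variant 2 182/380 = 47.9%, Campaign Blue 124/307 = 40.4% → Variant 2
Desktop: Variant 2 176/770 = 22.9%, Campaign Blue 302/840 = 36.0% → Campaign Blue
Overall: Variant 2 375/1173 = 32.0%, Campaign Blue 483/1211 = 39.9% → Campaign Blue
Neither sweeps: Variant 2 wins 1 of 3 groups, Campaign Blue wins 2. Campaign Blue wins overall but not every group — no Simpson reversal.

No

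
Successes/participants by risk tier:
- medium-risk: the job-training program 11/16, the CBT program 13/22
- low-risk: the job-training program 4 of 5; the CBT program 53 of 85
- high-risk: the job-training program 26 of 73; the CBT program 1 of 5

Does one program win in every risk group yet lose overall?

Medium-risk: the job-training program 11/16 = 68.8%, the CBT program 13/22 = 59.1% → the job-training program
Low-risk: the job-training program 4/5 = 80.0%, the CBT program 53/85 = 62.4% → the job-training program
High-risk: the job-training program 26/73 = 35.6%, the CBT program 1/5 = 20.0% → the job-training program
Overall: the job-training program 41/94 = 43.6%, the CBT program 67/112 = 59.8% → the CBT program
The job-training program wins each risk group but the CBT program wins overall — the comparison reverses. The job-training program's participants skew toward high-risk, which has a lower base rate.

Yes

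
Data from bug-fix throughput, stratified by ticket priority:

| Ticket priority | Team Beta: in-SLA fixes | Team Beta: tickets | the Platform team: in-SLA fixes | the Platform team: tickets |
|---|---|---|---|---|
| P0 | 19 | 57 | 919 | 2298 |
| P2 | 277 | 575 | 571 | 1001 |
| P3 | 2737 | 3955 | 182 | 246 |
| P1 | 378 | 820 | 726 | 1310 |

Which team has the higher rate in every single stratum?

the Platform team

P0: Team Beta 19/57 = 33.3%, the Platform team 919/2298 = 40.0% → the Platform team
P2: Team Beta 277/575 = 48.2%, the Platform team 571/1001 = 57.0% → the Platform team
P3: Team Beta 2737/3955 = 69.2%, the Platform team 182/246 = 74.0% → the Platform team
P1: Team Beta 378/820 = 46.1%, the Platform team 726/1310 = 55.4% → the Platform team
The Platform team has the higher rate in all 4 groups.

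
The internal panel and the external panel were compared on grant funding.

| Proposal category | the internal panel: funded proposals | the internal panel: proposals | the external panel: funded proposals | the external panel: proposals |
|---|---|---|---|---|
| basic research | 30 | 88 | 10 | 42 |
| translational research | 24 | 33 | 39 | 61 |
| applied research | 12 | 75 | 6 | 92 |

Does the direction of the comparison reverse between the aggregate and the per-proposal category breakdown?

Basic research: the internal panel 30/88 = 34.1%, the external panel 10/42 = 23.8% → the internal panel
Translational research: the internal panel 24/33 = 72.7%, the external panel 39/61 = 63.9% → the internal panel
Applied research: the internal panel 12/75 = 16.0%, the external panel 6/92 = 6.5% → the internal panel
Overall: the internal panel 66/196 = 33.7%, the external panel 55/195 = 28.2% → the internal panel
The internal panel wins overall and in every proposal group — no reversal.

No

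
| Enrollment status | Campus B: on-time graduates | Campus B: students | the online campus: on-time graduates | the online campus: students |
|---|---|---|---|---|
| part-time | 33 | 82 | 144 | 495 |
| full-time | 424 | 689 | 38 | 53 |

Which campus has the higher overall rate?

Campus B

Part-time: Campus B 33/82 = 40.2%, the online campus 144/495 = 29.1% → Campus B
Full-time: Campus B 424/689 = 61.5%, the online campus 38/53 = 71.7% → the online campus
Overall: Campus B 457/771 = 59.3%, the online campus 182/548 = 33.2% → Campus B
(Neither sweeps every enrollment group, but Campus B has the higher pooled rate.)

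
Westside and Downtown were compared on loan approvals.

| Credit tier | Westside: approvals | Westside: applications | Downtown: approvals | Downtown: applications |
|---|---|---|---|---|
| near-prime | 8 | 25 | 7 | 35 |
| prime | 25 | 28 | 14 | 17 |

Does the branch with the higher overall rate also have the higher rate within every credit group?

Yes

Near-prime: Westside 8/25 = 32.0%, Downtown 7/35 = 20.0% → Westside
Prime: Westside 25/28 = 89.3%, Downtown 14/17 = 82.4% → Westside
Overall: Westside 33/53 = 62.3%, Downtown 21/52 = 40.4% → Westside
Westside wins overall and in every credit group — no reversal.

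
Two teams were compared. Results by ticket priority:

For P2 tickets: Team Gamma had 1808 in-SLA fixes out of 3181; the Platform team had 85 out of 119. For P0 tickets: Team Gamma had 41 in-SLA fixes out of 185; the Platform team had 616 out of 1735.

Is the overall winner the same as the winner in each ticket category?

P2: Team Gamma 1808/3181 = 56.8%, the Platform team 85/119 = 71.4% → the Platform team
P0: Team Gamma 41/185 = 22.2%, the Platform team 616/1735 = 35.5% → the Platform team
Overall: Team Gamma 1849/3366 = 54.9%, the Platform team 701/1854 = 37.8% → Team Gamma
The Platform team wins each ticket group but Team Gamma wins overall — the comparison reverses. The Platform team's tickets skew toward P0, which has a lower base rate.

No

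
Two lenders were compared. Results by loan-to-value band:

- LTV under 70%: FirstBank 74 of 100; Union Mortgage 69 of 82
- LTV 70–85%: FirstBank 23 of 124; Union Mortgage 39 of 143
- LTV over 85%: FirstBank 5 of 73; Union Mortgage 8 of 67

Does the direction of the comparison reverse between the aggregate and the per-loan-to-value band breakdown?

No

LTV under 70%: FirstBank 74/100 = 74.0%, Union Mortgage 69/82 = 84.1% → Union Mortgage
LTV 70–85%: FirstBank 23/124 = 18.5%, Union Mortgage 39/143 = 27.3% → Union Mortgage
LTV over 85%: FirstBank 5/73 = 6.8%, Union Mortgage 8/67 = 11.9% → Union Mortgage
Overall: FirstBank 102/297 = 34.3%, Union Mortgage 116/292 = 39.7% → Union Mortgage
Union Mortgage wins overall and in every loan-to-value group — no reversal.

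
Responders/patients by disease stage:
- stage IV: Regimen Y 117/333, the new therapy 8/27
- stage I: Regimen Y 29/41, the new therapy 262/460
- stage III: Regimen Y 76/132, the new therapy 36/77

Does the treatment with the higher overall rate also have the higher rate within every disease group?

No

Stage IV: Regimen Y 117/333 = 35.1%, the new therapy 8/27 = 29.6% → Regimen Y
Stage I: Regimen Y 29/41 = 70.7%, the new therapy 262/460 = 57.0% → Regimen Y
Stage III: Regimen Y 76/132 = 57.6%, the new therapy 36/77 = 46.8% → Regimen Y
Overall: Regimen Y 222/506 = 43.9%, the new therapy 306/564 = 54.3% → the new therapy
Regimen Y wins each disease group but the new therapy wins overall — the comparison reverses. Regimen Y's patients skew toward stage IV, which has a lower base rate.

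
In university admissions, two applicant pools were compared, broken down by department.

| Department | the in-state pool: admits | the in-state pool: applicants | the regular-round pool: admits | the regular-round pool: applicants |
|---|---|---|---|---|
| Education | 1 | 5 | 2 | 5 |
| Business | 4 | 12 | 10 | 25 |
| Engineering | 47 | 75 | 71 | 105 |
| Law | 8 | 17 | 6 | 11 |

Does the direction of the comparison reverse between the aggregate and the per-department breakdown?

Education: the in-state pool 1/5 = 20.0%, the regular-round pool 2/5 = 40.0% → the regular-round pool
Business: the in-state pool 4/12 = 33.3%, the regular-round pool 10/25 = 40.0% → the regular-round pool
Engineering: the in-state pool 47/75 = 62.7%, the regular-round pool 71/105 = 67.6% → the regular-round pool
Law: the in-state pool 8/17 = 47.1%, the regular-round pool 6/11 = 54.5% → the regular-round pool
Overall: the in-state pool 60/109 = 55.0%, the regular-round pool 89/146 = 61.0% → the regular-round pool
The regular-round pool wins overall and in every department group — no reversal.

No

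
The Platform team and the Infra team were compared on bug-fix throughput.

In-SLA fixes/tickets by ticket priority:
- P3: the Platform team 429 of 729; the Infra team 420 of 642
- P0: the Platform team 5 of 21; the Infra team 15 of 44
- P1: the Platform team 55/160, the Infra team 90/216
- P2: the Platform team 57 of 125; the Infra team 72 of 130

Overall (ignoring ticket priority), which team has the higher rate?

P3: the Platform team 429/729 = 58.8%, the Infra team 420/642 = 65.4% → the Infra team
P0: the Platform team 5/21 = 23.8%, the Infra team 15/44 = 34.1% → the Infra team
P1: the Platform team 55/160 = 34.4%, the Infra team 90/216 = 41.7% → the Infra team
P2: the Platform team 57/125 = 45.6%, the Infra team 72/130 = 55.4% → the Infra team
Overall: the Platform team 546/1035 = 52.8%, the Infra team 597/1032 = 57.8% → the Infra team

the Infra team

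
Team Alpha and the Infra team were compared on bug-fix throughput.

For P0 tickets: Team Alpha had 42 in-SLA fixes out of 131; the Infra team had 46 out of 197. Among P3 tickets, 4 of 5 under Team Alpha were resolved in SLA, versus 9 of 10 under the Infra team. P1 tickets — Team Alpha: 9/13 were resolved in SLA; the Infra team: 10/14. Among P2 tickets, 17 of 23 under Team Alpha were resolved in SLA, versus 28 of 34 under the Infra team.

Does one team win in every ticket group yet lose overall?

No

P0: Team Alpha 42/131 = 32.1%, the Infra team 46/197 = 23.4% → Team Alpha
P3: Team Alpha 4/5 = 80.0%, the Infra team 9/10 = 90.0% → the Infra team
P1: Team Alpha 9/13 = 69.2%, the Infra team 10/14 = 71.4% → the Infra team
P2: Team Alpha 17/23 = 73.9%, the Infra team 28/34 = 82.4% → the Infra team
Overall: Team Alpha 72/172 = 41.9%, the Infra team 93/255 = 36.5% → Team Alpha
Neither sweeps: Team Alpha wins 1 of 4 groups, the Infra team wins 3. Team Alpha wins overall but not every group — no Simpson reversal.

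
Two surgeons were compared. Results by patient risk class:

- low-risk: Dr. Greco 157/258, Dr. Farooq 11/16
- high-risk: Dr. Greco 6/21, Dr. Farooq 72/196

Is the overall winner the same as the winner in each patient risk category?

Low-risk: Dr. Greco 157/258 = 60.9%, Dr. Farooq 11/16 = 68.8% → Dr. Farooq
High-risk: Dr. Greco 6/21 = 28.6%, Dr. Farooq 72/196 = 36.7% → Dr. Farooq
Overall: Dr. Greco 163/279 = 58.4%, Dr. Farooq 83/212 = 39.2% → Dr. Greco
Dr. Farooq wins each patient risk group but Dr. Greco wins overall — the comparison reverses. Dr. Farooq's operations skew toward high-risk, which has a lower base rate.

No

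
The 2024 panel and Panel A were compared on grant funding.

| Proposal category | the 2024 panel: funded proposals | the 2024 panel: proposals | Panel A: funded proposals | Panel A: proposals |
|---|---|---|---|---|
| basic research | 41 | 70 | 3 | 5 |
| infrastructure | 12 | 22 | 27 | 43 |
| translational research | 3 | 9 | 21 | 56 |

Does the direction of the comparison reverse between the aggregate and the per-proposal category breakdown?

Yes

Basic research: the 2024 panel 41/70 = 58.6%, Panel A 3/5 = 60.0% → Panel A
Infrastructure: the 2024 panel 12/22 = 54.5%, Panel A 27/43 = 62.8% → Panel A
Translational research: the 2024 panel 3/9 = 33.3%, Panel A 21/56 = 37.5% → Panel A
Overall: the 2024 panel 56/101 = 55.4%, Panel A 51/104 = 49.0% → the 2024 panel
Panel A wins each proposal group but the 2024 panel wins overall — the comparison reverses. Panel A's proposals skew toward translational research, which has a lower base rate.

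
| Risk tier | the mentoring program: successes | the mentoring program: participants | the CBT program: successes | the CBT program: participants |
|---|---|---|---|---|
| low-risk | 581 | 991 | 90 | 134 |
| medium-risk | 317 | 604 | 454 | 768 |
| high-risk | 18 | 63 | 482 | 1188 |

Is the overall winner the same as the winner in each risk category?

No

Low-risk: the mentoring program 581/991 = 58.6%, the CBT program 90/134 = 67.2% → the CBT program
Medium-risk: the mentoring program 317/604 = 52.5%, the CBT program 454/768 = 59.1% → the CBT program
High-risk: the mentoring program 18/63 = 28.6%, the CBT program 482/1188 = 40.6% → the CBT program
Overall: the mentoring program 916/1658 = 55.2%, the CBT program 1026/2090 = 49.1% → the mentoring program
The CBT program wins each risk group but the mentoring program wins overall — the comparison reverses. The CBT program's participants skew toward high-risk, which has a lower base rate.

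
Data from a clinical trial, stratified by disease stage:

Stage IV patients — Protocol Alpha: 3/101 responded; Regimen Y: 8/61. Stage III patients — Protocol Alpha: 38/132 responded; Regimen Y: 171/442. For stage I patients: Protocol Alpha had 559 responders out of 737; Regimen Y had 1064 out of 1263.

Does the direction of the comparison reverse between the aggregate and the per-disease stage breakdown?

No

Stage IV: Protocol Alpha 3/101 = 3.0%, Regimen Y 8/61 = 13.1% → Regimen Y
Stage III: Protocol Alpha 38/132 = 28.8%, Regimen Y 171/442 = 38.7% → Regimen Y
Stage I: Protocol Alpha 559/737 = 75.8%, Regimen Y 1064/1263 = 84.2% → Regimen Y
Overall: Protocol Alpha 600/970 = 61.9%, Regimen Y 1243/1766 = 70.4% → Regimen Y
Regimen Y wins overall and in every disease group — no reversal.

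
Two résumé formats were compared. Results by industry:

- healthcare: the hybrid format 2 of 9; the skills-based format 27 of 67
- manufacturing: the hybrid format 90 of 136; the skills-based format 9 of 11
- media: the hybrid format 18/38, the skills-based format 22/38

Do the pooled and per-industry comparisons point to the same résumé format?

No

Healthcare: the hybrid format 2/9 = 22.2%, the skills-based format 27/67 = 40.3% → the skills-based format
Manufacturing: the hybrid format 90/136 = 66.2%, the skills-based format 9/11 = 81.8% → the skills-based format
Media: the hybrid format 18/38 = 47.4%, the skills-based format 22/38 = 57.9% → the skills-based format
Overall: the hybrid format 110/183 = 60.1%, the skills-based format 58/116 = 50.0% → the hybrid format
The skills-based format wins each industry group but the hybrid format wins overall — the comparison reverses. The skills-based format's applications skew toward healthcare, which has a lower base rate.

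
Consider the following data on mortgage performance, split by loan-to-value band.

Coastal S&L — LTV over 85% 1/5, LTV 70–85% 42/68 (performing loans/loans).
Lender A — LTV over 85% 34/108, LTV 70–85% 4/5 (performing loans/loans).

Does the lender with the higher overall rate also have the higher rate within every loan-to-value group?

No

LTV over 85%: Coastal S&L 1/5 = 20.0%, Lender A 34/108 = 31.5% → Lender A
LTV 70–85%: Coastal S&L 42/68 = 61.8%, Lender A 4/5 = 80.0% → Lender A
Overall: Coastal S&L 43/73 = 58.9%, Lender A 38/113 = 33.6% → Coastal S&L
Lender A wins each loan-to-value group but Coastal S&L wins overall — the comparison reverses. Lender A's loans skew toward LTV over 85%, which has a lower base rate.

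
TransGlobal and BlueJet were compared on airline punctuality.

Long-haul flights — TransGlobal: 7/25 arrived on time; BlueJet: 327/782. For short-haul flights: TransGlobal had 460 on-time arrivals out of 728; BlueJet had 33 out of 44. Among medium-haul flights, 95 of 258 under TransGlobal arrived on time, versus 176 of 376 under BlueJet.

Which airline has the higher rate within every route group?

Long-haul: TransGlobal 7/25 = 28.0%, BlueJet 327/782 = 41.8% → BlueJet
Short-haul: TransGlobal 460/728 = 63.2%, BlueJet 33/44 = 75.0% → BlueJet
Medium-haul: TransGlobal 95/258 = 36.8%, BlueJet 176/376 = 46.8% → BlueJet
BlueJet has the higher rate in all 3 groups.

BlueJet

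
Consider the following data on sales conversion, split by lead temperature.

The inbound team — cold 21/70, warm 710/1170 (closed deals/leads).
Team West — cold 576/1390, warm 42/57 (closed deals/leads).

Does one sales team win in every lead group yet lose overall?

Yes

Cold: the inbound team 21/70 = 30.0%, Team West 576/1390 = 41.4% → Team West
Warm: the inbound team 710/1170 = 60.7%, Team West 42/57 = 73.7% → Team West
Overall: the inbound team 731/1240 = 59.0%, Team West 618/1447 = 42.7% → the inbound team
Team West wins each lead group but the inbound team wins overall — the comparison reverses. Team West's leads skew toward cold, which has a lower base rate.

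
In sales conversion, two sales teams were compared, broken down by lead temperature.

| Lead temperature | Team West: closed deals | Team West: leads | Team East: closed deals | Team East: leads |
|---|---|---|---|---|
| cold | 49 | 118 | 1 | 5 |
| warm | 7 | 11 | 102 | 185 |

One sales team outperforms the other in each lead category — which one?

Team West

Cold: Team West 49/118 = 41.5%, Team East 1/5 = 20.0% → Team West
Warm: Team West 7/11 = 63.6%, Team East 102/185 = 55.1% → Team West
Team West has the higher rate in both groups.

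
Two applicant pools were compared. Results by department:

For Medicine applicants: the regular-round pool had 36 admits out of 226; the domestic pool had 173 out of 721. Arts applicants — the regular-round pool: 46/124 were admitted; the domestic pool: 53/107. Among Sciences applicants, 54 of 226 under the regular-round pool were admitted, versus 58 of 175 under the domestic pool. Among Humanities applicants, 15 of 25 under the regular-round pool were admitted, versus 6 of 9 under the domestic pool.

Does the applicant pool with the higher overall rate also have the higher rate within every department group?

Yes

Medicine: the regular-round pool 36/226 = 15.9%, the domestic pool 173/721 = 24.0% → the domestic pool
Arts: the regular-round pool 46/124 = 37.1%, the domestic pool 53/107 = 49.5% → the domestic pool
Sciences: the regular-round pool 54/226 = 23.9%, the domestic pool 58/175 = 33.1% → the domestic pool
Humanities: the regular-round pool 15/25 = 60.0%, the domestic pool 6/9 = 66.7% → the domestic pool
Overall: the regular-round pool 151/601 = 25.1%, the domestic pool 290/1012 = 28.7% → the domestic pool
The domestic pool wins overall and in every department group — no reversal.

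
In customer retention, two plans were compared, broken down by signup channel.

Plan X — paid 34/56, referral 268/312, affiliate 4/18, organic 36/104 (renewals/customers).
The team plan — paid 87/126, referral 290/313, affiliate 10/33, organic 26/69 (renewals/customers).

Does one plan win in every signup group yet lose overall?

Paid: Plan X 34/56 = 60.7%, the team plan 87/126 = 69.0% → the team plan
Referral: Plan X 268/312 = 85.9%, the team plan 290/313 = 92.7% → the team plan
Affiliate: Plan X 4/18 = 22.2%, the team plan 10/33 = 30.3% → the team plan
Organic: Plan X 36/104 = 34.6%, the team plan 26/69 = 37.7% → the team plan
Overall: Plan X 342/490 = 69.8%, the team plan 413/541 = 76.3% → the team plan
The team plan wins overall and in every signup group — no reversal.

No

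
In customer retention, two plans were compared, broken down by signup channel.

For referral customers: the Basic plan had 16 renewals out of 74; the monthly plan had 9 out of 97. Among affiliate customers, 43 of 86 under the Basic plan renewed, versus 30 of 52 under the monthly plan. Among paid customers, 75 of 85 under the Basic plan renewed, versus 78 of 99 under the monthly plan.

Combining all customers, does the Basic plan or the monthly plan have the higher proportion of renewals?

the Basic plan

Referral: the Basic plan 16/74 = 21.6%, the monthly plan 9/97 = 9.3% → the Basic plan
Affiliate: the Basic plan 43/86 = 50.0%, the monthly plan 30/52 = 57.7% → the monthly plan
Paid: the Basic plan 75/85 = 88.2%, the monthly plan 78/99 = 78.8% → the Basic plan
Overall: the Basic plan 134/245 = 54.7%, the monthly plan 117/248 = 47.2% → the Basic plan
(Neither sweeps every signup group, but the Basic plan has the higher pooled rate.)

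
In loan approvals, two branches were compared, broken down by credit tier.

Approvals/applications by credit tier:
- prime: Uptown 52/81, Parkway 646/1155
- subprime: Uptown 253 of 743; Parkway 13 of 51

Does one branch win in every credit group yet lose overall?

Prime: Uptown 52/81 = 64.2%, Parkway 646/1155 = 55.9% → Uptown
Subprime: Uptown 253/743 = 34.1%, Parkway 13/51 = 25.5% → Uptown
Overall: Uptown 305/824 = 37.0%, Parkway 659/1206 = 54.6% → Parkway
Uptown wins each credit group but Parkway wins overall — the comparison reverses. Uptown's applications skew toward subprime, which has a lower base rate.

Yes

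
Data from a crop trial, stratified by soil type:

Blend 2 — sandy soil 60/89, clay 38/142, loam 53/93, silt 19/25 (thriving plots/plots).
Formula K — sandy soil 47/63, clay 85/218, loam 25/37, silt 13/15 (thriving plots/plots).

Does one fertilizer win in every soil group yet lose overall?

No

Sandy soil: Blend 2 60/89 = 67.4%, Formula K 47/63 = 74.6% → Formula K
Clay: Blend 2 38/142 = 26.8%, Formula K 85/218 = 39.0% → Formula K
Loam: Blend 2 53/93 = 57.0%, Formula K 25/37 = 67.6% → Formula K
Silt: Blend 2 19/25 = 76.0%, Formula K 13/15 = 86.7% → Formula K
Overall: Blend 2 170/349 = 48.7%, Formula K 170/333 = 51.1% → Formula K
Formula K wins overall and in every soil group — no reversal.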